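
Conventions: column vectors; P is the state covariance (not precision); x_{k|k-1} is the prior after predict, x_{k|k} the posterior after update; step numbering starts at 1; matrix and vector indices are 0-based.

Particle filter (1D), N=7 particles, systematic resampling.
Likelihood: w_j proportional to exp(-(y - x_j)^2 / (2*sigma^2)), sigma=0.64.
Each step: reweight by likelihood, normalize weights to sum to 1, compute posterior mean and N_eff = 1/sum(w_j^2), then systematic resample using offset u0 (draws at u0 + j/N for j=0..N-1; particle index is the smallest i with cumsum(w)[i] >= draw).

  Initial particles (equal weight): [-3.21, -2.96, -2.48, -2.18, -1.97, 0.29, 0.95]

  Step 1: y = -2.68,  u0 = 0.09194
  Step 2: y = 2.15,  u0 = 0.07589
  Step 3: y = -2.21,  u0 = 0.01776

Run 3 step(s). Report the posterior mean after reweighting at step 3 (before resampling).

step 1: w=[0.1844, 0.2361, 0.2475, 0.1915, 0.1404, 0.0000, 0.0000]  mean=-2.5989  Neff=4.8211  idx=[0, 1, 1, 2, 2, 3, 4]
step 2: w=[0.0000, 0.0000, 0.0000, 0.0038, 0.0038, 0.1020, 0.8903]  mean=-1.9954  Neff=1.2453  idx=[5, 6, 6, 6, 6, 6, 6]
step 3: w=[0.1515, 0.1414, 0.1414, 0.1414, 0.1414, 0.1414, 0.1414]  mean=-2.0018  Neff=6.9957  idx=[0, 1, 2, 3, 4, 5, 6]

post_mean = -2.0018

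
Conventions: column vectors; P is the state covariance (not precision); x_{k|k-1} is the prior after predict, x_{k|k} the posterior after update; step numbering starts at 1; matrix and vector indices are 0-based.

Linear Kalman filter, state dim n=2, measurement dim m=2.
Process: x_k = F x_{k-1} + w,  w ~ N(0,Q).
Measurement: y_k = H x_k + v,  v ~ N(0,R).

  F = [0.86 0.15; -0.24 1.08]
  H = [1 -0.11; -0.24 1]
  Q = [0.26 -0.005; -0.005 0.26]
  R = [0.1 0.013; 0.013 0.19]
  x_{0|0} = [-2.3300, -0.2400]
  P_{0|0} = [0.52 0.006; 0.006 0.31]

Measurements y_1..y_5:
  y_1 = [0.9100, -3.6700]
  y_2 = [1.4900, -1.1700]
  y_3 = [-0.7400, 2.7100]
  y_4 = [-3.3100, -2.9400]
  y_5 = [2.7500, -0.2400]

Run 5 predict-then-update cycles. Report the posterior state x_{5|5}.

x_post = [1.4224, -0.5478]

step 1: x^-=[-2.0398, 0.3000]  P^-=[0.6531 -0.0568; -0.0568 0.6484]  S=[0.7734 -0.2733; -0.2733 0.9033]  K=[0.8610 0.0242; 0.1046 0.7646]  nu=[2.9828, -4.4596]  x^+=[0.4207, -2.7977]  P^+=[0.0905 0.0375; 0.0375 0.1556]
step 2: x^-=[-0.0579, -3.1225]  P^-=[0.3401 0.0350; 0.0350 0.4273]  S=[0.4376 -0.0797; -0.0797 0.6201]  K=[0.7729 0.0242; 0.0979 0.6881]  nu=[1.2044, 1.9386]  x^+=[0.9198, -1.6705]  P^+=[0.0814 0.0342; 0.0342 0.1402]
step 3: x^-=[0.5405, -2.0249]  P^-=[0.3321 0.0314; 0.0314 0.4105]  S=[0.4302 -0.0796; -0.0796 0.6046]  K=[0.7680 0.0213; 0.0937 0.6789]  nu=[-1.5032, 4.8646]  x^+=[-0.5105, 1.1368]  P^+=[0.0807 0.0334; 0.0334 0.1382]
step 4: x^-=[-0.2685, 1.3503]  P^-=[0.3314 0.0305; 0.0305 0.4086]  S=[0.4297 -0.0801; -0.0801 0.6030]  K=[0.7674 0.0207; 0.0929 0.6777]  nu=[-2.8929, -4.3547]  x^+=[-2.5790, -1.8699]  P^+=[0.0807 0.0333; 0.0333 0.1380]
step 5: x^-=[-2.4984, -1.4005]  P^-=[0.3314 0.0304; 0.0304 0.4083]  S=[0.4296 -0.0802; -0.0802 0.6028]  K=[0.7674 0.0207; 0.0928 0.6776]  nu=[5.0943, 0.5609]  x^+=[1.4224, -0.5478]  P^+=[0.0807 0.0333; 0.0333 0.1379]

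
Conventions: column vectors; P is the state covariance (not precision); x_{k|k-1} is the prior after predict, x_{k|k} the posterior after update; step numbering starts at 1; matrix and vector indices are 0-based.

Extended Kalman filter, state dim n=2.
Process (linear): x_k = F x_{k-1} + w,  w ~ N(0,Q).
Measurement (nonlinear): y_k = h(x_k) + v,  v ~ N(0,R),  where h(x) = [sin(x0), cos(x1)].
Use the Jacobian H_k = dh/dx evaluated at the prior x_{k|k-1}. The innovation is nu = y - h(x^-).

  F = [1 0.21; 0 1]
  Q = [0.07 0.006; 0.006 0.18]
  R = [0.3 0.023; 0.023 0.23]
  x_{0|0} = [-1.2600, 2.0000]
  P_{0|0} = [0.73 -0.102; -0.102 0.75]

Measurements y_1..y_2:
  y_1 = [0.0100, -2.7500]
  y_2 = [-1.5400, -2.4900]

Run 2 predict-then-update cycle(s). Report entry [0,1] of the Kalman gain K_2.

K[0,1] = 0.0076

step 1: x^-=[-0.8400, 2.0000]  P^-=[0.7902 0.0615; 0.0615 0.9300]  H_jac=[0.6675 0.0000; 0.0000 -0.9093]  S=[0.6521 -0.0143; -0.0143 0.9989]  K=[0.8079 -0.0444; 0.0444 -0.8459]  nu=[0.7546, -2.3339]  x^+=[-0.1267, 4.0077]  P^+=[0.3616 -0.0092; -0.0092 0.2128]
step 2: x^-=[0.7149, 4.0077]  P^-=[0.4371 0.0415; 0.0415 0.3928]  H_jac=[0.7551 0.0000; 0.0000 0.7618]  S=[0.5493 0.0469; 0.0469 0.4580]  K=[0.6003 0.0076; 0.0013 0.6533]  nu=[-2.1956, -1.8422]  x^+=[-0.6171, 2.8013]  P^+=[0.2387 0.0204; 0.0204 0.1973]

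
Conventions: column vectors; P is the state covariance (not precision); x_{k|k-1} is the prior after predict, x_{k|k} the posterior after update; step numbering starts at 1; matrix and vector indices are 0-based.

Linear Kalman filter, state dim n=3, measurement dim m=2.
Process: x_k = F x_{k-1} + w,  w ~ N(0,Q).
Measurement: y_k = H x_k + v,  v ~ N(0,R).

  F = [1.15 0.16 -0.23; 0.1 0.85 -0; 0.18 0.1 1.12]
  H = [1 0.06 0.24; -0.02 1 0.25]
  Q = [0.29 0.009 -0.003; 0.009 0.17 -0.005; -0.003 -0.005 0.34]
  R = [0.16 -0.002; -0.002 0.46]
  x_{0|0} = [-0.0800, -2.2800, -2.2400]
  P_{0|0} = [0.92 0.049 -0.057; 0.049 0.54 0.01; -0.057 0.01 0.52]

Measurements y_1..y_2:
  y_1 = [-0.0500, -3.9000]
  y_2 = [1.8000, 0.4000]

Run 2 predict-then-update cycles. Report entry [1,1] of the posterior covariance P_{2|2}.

step 1: x^-=[0.0584, -1.9460, -2.7512]  P^-=[1.5955 0.2363 -0.0003; 0.2363 0.5777 0.0686; -0.0003 0.0686 1.0085]  S=[1.8458 0.3147; 0.3147 1.1262]  K=[0.8832 -0.0654; 0.0697 0.5045; 0.0889 0.2599]  nu=[0.6686, -1.2650]  x^+=[0.7316, -2.5376, -3.0206]  P^+=[0.1873 0.0210 -0.1965; 0.0210 0.2599 -0.1104; -0.1965 -0.1104 0.9033]
step 2: x^-=[1.1301, -2.0838, -3.5052]  P^-=[0.7120 0.1129 -0.4519; 0.1129 0.3633 -0.1032; -0.4519 -0.1032 1.3786]  S=[0.7464 0.0639; 0.0639 0.8581]  K=[0.8244 -0.0781; 0.1146 0.3821; -0.1967 0.3066]  nu=[1.6362, 3.3827]  x^+=[2.2148, -0.6039, -2.7899]  P^+=[0.2077 0.0484 -0.3274; 0.0484 0.2226 -0.1843; -0.3274 -0.1843 1.2768]

P_post[1,1] = 0.2226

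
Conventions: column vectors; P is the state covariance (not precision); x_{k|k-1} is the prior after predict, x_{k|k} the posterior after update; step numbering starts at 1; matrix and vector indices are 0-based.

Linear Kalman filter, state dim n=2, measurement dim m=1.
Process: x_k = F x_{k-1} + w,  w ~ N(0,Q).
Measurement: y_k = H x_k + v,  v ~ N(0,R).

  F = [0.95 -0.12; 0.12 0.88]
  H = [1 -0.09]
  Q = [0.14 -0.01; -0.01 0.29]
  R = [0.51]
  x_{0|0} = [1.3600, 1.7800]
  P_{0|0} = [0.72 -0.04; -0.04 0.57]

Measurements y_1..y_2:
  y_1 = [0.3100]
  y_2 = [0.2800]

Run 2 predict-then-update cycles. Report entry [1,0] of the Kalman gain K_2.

K[1,0] = -0.1082

step 1: x^-=[1.0784, 1.7296]  P^-=[0.8071 -0.0210; -0.0210 0.7333]  S=[1.3268]  K=[0.6097; -0.0656]  nu=[-0.6127]  x^+=[0.7048, 1.7698]  P^+=[0.3138 0.0321; 0.0321 0.7276]
step 2: x^-=[0.4572, 1.6420]  P^-=[0.4264 -0.0247; -0.0247 0.8648]  S=[0.9479]  K=[0.4522; -0.1082]  nu=[-0.0294]  x^+=[0.4439, 1.6452]  P^+=[0.2326 0.0217; 0.0217 0.8537]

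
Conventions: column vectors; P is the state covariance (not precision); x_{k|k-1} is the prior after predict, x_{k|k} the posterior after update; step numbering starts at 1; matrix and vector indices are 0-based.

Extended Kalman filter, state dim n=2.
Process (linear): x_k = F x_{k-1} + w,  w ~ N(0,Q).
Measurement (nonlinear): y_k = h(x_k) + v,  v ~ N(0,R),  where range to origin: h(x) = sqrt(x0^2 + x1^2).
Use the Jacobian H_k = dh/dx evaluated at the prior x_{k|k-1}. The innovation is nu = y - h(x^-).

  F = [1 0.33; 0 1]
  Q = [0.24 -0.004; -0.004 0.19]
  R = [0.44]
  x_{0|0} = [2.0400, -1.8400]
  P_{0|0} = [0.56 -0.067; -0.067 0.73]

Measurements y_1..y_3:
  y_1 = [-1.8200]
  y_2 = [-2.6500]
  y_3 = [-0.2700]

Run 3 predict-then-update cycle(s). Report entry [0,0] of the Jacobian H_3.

H_jac[0,0] = -0.8571

step 1: x^-=[1.4328, -1.8400]  P^-=[0.8353 0.1699; 0.1699 0.9200]  H_jac=[0.6144 -0.7890]  S=[1.1633]  K=[0.3259; -0.5343]  nu=[-4.1521]  x^+=[0.0796, 0.3783]  P^+=[0.7117 0.3725; 0.3725 0.5880]
step 2: x^-=[0.2044, 0.3783]  P^-=[1.2616 0.5625; 0.5625 0.7780]  H_jac=[0.4754 0.8798]  S=[1.7978]  K=[0.6089; 0.5294]  nu=[-3.0799]  x^+=[-1.6709, -1.2524]  P^+=[0.5951 -0.0171; -0.0171 0.2740]
step 3: x^-=[-2.0842, -1.2524]  P^-=[0.8537 0.0694; 0.0694 0.4640]  H_jac=[-0.8571 -0.5151]  S=[1.2515]  K=[-0.6132; -0.2385]  nu=[-2.7015]  x^+=[-0.4276, -0.6082]  P^+=[0.3831 -0.1136; -0.1136 0.3928]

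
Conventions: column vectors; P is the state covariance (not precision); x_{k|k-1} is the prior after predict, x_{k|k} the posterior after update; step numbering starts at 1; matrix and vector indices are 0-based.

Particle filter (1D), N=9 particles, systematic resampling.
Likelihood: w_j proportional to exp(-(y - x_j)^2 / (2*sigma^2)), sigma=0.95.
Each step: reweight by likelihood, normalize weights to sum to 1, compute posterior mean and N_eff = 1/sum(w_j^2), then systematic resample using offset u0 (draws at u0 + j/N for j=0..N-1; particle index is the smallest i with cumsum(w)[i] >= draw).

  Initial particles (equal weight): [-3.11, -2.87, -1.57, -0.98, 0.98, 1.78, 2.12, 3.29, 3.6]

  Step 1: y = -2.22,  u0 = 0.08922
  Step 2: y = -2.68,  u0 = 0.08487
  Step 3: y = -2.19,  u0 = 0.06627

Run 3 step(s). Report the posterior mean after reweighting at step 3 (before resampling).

post_mean = -2.6205

step 1: w=[0.2426, 0.2977, 0.2977, 0.1605, 0.0013, 0.0001, 0.0000, 0.0000, 0.0000]  mean=-2.2325  Neff=3.8176  idx=[0, 0, 1, 1, 1, 2, 2, 3, 3]
step 2: w=[0.1465, 0.1465, 0.1591, 0.1591, 0.1591, 0.0820, 0.0820, 0.0327, 0.0327]  mean=-2.6033  Neff=7.4342  idx=[0, 1, 2, 2, 3, 4, 4, 6, 8]
step 3: w=[0.0982, 0.0982, 0.1214, 0.1214, 0.1214, 0.1214, 0.1214, 0.1268, 0.0697]  mean=-2.6205  Neff=8.7766  idx=[0, 1, 2, 3, 4, 5, 6, 7, 8]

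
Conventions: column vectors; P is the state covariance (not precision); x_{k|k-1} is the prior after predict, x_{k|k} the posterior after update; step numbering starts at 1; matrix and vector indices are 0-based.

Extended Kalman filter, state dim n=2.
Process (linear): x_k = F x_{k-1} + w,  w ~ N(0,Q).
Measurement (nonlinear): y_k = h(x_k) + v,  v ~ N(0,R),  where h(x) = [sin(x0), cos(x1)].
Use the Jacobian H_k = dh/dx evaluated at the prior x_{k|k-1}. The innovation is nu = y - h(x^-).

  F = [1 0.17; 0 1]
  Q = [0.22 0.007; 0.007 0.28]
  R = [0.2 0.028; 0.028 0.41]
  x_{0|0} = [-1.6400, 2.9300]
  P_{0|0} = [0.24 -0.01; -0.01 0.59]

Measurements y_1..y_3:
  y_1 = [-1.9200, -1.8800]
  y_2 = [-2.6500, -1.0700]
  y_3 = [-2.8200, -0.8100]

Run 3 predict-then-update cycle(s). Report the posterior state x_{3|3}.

step 1: x^-=[-1.1419, 2.9300]  P^-=[0.4737 0.0973; 0.0973 0.8700]  H_jac=[0.4159 0.0000; 0.0000 -0.2100]  S=[0.2819 0.0195; 0.0195 0.4484]  K=[0.7040 -0.0762; 0.1722 -0.4150]  nu=[-1.0106, -0.9023]  x^+=[-1.7846, 3.1304]  P^+=[0.3334 0.0549; 0.0549 0.7872]
step 2: x^-=[-1.2524, 3.1304]  P^-=[0.5948 0.1957; 0.1957 1.0672]  H_jac=[0.3130 0.0000; 0.0000 -0.0112]  S=[0.2583 0.0273; 0.0273 0.4101]  K=[0.7266 -0.0537; 0.2420 -0.0453]  nu=[-1.7003, -0.0701]  x^+=[-2.4841, 2.7221]  P^+=[0.4594 0.1506; 0.1506 1.0518]
step 3: x^-=[-2.0213, 2.7221]  P^-=[0.7610 0.3364; 0.3364 1.3318]  H_jac=[-0.4354 0.0000; 0.0000 -0.4073]  S=[0.3443 0.0877; 0.0877 0.6309]  K=[-0.9405 -0.0865; -0.2141 -0.8300]  nu=[-1.9198, 0.1033]  x^+=[-0.2248, 3.0474]  P^+=[0.4375 0.1517; 0.1517 0.8503]

x_post = [-0.2248, 3.0474]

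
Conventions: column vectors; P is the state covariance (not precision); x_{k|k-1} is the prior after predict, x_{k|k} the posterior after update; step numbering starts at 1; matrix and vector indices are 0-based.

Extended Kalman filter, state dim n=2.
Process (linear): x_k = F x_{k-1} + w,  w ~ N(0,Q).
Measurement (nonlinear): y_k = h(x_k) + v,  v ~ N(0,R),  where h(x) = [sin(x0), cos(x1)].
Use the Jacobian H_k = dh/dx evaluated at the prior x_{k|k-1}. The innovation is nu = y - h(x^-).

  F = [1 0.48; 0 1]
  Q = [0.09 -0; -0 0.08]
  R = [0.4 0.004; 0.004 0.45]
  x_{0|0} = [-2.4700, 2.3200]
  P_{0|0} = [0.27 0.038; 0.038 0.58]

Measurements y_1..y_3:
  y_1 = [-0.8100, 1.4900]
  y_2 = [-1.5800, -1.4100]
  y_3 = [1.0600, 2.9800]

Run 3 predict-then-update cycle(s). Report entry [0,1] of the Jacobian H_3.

step 1: x^-=[-1.3564, 2.3200]  P^-=[0.5301 0.3164; 0.3164 0.6600]  H_jac=[0.2128 0.0000; 0.0000 -0.7322]  S=[0.4240 -0.0453; -0.0453 0.8039]  K=[0.2366 -0.2749; 0.0951 -0.5958]  nu=[0.1671, 2.1711]  x^+=[-1.9136, 1.0423]  P^+=[0.4397 0.1676; 0.1676 0.3657]
step 2: x^-=[-1.4133, 1.0423]  P^-=[0.7749 0.3431; 0.3431 0.4457]  H_jac=[0.1568 0.0000; 0.0000 -0.8636]  S=[0.4191 -0.0425; -0.0425 0.7824]  K=[0.2530 -0.3650; 0.0790 -0.4876]  nu=[-0.5924, -1.9142]  x^+=[-0.8644, 1.9290]  P^+=[0.6360 0.1890; 0.1890 0.2537]
step 3: x^-=[0.0615, 1.9290]  P^-=[0.9659 0.3108; 0.3108 0.3337]  H_jac=[0.9981 0.0000; 0.0000 -0.9365]  S=[1.3623 -0.2866; -0.2866 0.7427]  K=[0.6805 -0.1294; 0.1515 -0.3624]  nu=[0.9986, 3.3305]  x^+=[0.3100, 0.8734]  P^+=[0.2722 0.0593; 0.0593 0.1735]

H_jac[0,1] = 0.0000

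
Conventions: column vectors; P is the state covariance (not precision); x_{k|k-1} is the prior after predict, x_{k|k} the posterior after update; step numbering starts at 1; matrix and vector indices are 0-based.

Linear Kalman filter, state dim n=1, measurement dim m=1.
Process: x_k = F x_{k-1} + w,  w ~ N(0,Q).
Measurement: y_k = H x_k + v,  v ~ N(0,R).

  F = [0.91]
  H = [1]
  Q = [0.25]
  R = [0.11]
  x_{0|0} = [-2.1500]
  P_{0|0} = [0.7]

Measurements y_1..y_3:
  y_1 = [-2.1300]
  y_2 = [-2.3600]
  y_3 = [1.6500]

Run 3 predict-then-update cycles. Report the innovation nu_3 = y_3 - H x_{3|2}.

step 1: x^-=[-1.9565]  P^-=[0.8297]  S=[0.9397]  K=[0.8829]  nu=[-0.1735]  x^+=[-2.1097]  P^+=[0.0971]
step 2: x^-=[-1.9198]  P^-=[0.3304]  S=[0.4404]  K=[0.7502]  nu=[-0.4402]  x^+=[-2.2501]  P^+=[0.0825]
step 3: x^-=[-2.0476]  P^-=[0.3183]  S=[0.4283]  K=[0.7432]  nu=[3.6976]  x^+=[0.7004]  P^+=[0.0818]

innov = [3.6976]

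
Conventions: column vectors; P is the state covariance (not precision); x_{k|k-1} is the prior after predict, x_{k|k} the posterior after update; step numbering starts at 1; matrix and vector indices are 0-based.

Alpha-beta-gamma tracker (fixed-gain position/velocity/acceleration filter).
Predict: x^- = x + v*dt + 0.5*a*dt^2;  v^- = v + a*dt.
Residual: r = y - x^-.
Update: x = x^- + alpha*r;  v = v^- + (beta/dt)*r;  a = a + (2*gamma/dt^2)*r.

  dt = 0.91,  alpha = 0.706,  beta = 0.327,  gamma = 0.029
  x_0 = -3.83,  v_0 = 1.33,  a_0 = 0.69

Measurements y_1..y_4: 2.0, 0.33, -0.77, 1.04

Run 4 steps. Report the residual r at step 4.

step 1: x_pred=-2.3340  r=4.3340  x^+=0.7258  v^+=3.5153  a^+=0.9936
step 2: x_pred=4.3361  r=-4.0061  x^+=1.5078  v^+=2.9799  a^+=0.7130
step 3: x_pred=4.5147  r=-5.2847  x^+=0.7837  v^+=1.7297  a^+=0.3428
step 4: x_pred=2.4996  r=-1.4596  x^+=1.4691  v^+=1.5171  a^+=0.2406

resid = -1.4596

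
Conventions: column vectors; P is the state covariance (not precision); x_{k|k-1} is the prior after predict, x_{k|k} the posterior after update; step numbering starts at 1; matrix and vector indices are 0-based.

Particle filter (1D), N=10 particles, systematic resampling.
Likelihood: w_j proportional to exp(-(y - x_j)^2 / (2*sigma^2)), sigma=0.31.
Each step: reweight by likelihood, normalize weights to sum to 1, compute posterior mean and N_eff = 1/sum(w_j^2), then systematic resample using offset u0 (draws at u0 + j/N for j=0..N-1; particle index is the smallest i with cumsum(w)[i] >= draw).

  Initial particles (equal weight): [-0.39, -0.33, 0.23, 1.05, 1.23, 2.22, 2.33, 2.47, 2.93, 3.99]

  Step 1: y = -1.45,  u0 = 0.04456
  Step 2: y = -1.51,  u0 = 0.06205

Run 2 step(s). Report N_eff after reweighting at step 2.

step 1: w=[0.6638, 0.3361, 0.0001, 0.0000, 0.0000, 0.0000, 0.0000, 0.0000, 0.0000, 0.0000]  mean=-0.3698  Neff=1.8064  idx=[0, 0, 0, 0, 0, 0, 0, 1, 1, 1]
step 2: w=[0.1182, 0.1182, 0.1182, 0.1182, 0.1182, 0.1182, 0.1182, 0.0576, 0.0576, 0.0576]  mean=-0.3796  Neff=9.2856  idx=[0, 1, 2, 3, 3, 4, 5, 6, 7, 9]

N_eff = 9.2856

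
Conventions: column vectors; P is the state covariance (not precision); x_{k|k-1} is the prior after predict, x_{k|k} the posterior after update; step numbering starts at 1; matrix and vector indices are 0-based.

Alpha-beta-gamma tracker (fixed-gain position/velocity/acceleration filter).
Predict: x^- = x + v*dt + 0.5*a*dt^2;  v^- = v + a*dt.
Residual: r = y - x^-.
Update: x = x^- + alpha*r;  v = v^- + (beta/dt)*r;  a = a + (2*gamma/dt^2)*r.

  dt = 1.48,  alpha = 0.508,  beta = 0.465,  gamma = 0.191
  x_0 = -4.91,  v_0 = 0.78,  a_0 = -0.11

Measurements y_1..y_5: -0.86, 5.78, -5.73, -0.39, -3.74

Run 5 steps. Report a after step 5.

a_post = -1.7308

step 1: x_pred=-3.8761  r=3.0161  x^+=-2.3439  v^+=1.5648  a^+=0.4160
step 2: x_pred=0.4276  r=5.3524  x^+=3.1466  v^+=3.8621  a^+=1.3494
step 3: x_pred=10.3405  r=-16.0705  x^+=2.1767  v^+=0.8101  a^+=-1.4532
step 4: x_pred=1.7841  r=-2.1741  x^+=0.6797  v^+=-2.0237  a^+=-1.8324
step 5: x_pred=-4.3223  r=0.5823  x^+=-4.0265  v^+=-4.5527  a^+=-1.7308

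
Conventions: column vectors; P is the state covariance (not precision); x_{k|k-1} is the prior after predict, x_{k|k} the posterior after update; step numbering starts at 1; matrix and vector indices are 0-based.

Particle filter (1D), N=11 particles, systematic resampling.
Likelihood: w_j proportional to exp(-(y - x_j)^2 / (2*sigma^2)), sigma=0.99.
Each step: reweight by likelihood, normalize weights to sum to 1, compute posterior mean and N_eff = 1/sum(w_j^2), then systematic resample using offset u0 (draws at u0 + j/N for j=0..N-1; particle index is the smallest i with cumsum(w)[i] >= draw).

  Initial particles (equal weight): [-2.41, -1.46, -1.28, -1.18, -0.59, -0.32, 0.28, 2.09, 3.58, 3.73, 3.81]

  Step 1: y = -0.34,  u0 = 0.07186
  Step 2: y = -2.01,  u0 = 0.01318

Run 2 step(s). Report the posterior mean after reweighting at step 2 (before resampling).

post_mean = -1.0006

step 1: w=[0.0233, 0.1095, 0.1323, 0.1449, 0.2012, 0.2076, 0.1707, 0.0102, 0.0001, 0.0000, 0.0000]  mean=-0.6719  Neff=6.1019  idx=[1, 2, 2, 3, 4, 4, 5, 5, 5, 6, 6]
step 2: w=[0.1849, 0.1644, 0.1644, 0.1518, 0.0771, 0.0771, 0.0502, 0.0502, 0.0502, 0.0149, 0.0149]  mean=-1.0006  Neff=7.6256  idx=[0, 0, 1, 1, 2, 2, 3, 3, 4, 6, 8]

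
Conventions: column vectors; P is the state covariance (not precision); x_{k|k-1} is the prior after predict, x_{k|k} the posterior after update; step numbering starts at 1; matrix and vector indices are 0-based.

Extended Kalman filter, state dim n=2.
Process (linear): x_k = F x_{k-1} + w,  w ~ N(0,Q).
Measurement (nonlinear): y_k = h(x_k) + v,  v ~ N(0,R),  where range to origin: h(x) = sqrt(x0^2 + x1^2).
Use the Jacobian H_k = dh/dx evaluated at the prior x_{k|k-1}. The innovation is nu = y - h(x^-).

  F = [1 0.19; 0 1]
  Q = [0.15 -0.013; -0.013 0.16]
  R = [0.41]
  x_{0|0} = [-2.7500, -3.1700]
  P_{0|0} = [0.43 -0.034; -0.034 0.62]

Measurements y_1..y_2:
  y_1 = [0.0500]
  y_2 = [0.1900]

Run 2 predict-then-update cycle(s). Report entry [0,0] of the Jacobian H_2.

step 1: x^-=[-3.3523, -3.1700]  P^-=[0.5895 0.0708; 0.0708 0.7800]  H_jac=[-0.7266 -0.6871]  S=[1.1601]  K=[-0.4111; -0.5063]  nu=[-4.5638]  x^+=[-1.4760, -0.8594]  P^+=[0.3934 -0.1707; -0.1707 0.4826]
step 2: x^-=[-1.6393, -0.8594]  P^-=[0.4959 -0.0920; -0.0920 0.6426]  H_jac=[-0.8857 -0.4643]  S=[0.8619]  K=[-0.4601; -0.2516]  nu=[-1.6609]  x^+=[-0.8752, -0.4414]  P^+=[0.3135 -0.1918; -0.1918 0.5880]

H_jac[0,0] = -0.8857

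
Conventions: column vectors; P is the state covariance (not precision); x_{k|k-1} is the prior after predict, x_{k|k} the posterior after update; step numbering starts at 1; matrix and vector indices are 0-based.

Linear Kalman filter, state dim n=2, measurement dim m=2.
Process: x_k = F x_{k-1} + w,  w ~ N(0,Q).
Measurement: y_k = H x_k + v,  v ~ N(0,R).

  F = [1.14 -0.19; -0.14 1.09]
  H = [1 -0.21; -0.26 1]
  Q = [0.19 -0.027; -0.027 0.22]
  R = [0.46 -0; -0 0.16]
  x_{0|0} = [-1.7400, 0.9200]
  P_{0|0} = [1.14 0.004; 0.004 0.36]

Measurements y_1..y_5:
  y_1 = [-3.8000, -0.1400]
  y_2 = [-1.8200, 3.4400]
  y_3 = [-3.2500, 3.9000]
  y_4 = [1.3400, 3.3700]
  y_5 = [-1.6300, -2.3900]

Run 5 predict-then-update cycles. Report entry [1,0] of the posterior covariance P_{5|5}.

P_post[1,0] = 0.0487

step 1: x^-=[-2.1584, 1.2464]  P^-=[1.6828 -0.2784; -0.2784 0.6688]  S=[2.2892 -0.8716; -0.8716 1.0874]  K=[0.7339 -0.0701; 0.1102 0.7700]  nu=[-1.3799, -1.9476]  x^+=[-3.0346, -0.4053]  P^+=[0.3546 0.0810; 0.0810 0.1443]
step 2: x^-=[-3.3824, -0.0169]  P^-=[0.6210 -0.0107; -0.0107 0.3736]  S=[1.1020 -0.2512; -0.2512 0.5812]  K=[0.5525 -0.0574; 0.0740 0.6797]  nu=[1.5589, 2.5775]  x^+=[-2.6692, 1.8503]  P^+=[0.2668 0.0602; 0.0602 0.1244]
step 3: x^-=[-3.3944, 2.3905]  P^-=[0.5151 -0.0190; -0.0190 0.3547]  S=[0.9987 -0.2284; -0.2284 0.5593]  K=[0.5044 -0.0674; 0.0590 0.6670]  nu=[0.6464, 0.6269]  x^+=[-3.1106, 2.8468]  P^+=[0.2430 0.0524; 0.0524 0.1203]
step 4: x^-=[-4.0870, 3.5385]  P^-=[0.4875 -0.0242; -0.0242 0.3517]  S=[0.9731 -0.2261; -0.2261 0.5573]  K=[0.4893 -0.0723; 0.0536 0.6642]  nu=[6.1701, -1.2311]  x^+=[-0.9787, 3.0513]  P^+=[0.2355 0.0497; 0.0497 0.1192]
step 5: x^-=[-1.6955, 3.4629]  P^-=[0.4789 -0.0262; -0.0262 0.3511]  S=[0.9654 -0.2259; -0.2259 0.5571]  K=[0.4844 -0.0742; 0.0517 0.6634]  nu=[0.7927, -6.2938]  x^+=[-0.8447, -0.6713]  P^+=[0.2331 0.0487; 0.0487 0.1188]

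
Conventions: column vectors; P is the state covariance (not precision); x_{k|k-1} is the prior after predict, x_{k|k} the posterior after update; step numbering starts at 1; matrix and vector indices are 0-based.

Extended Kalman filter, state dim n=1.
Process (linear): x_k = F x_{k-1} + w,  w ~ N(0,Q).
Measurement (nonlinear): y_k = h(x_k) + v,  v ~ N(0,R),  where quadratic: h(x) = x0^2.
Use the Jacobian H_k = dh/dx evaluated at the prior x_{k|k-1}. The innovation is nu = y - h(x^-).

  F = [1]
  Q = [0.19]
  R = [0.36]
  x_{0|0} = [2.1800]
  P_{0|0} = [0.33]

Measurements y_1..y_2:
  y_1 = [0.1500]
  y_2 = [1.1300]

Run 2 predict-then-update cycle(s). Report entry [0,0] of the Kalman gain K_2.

step 1: x^-=[2.1800]  P^-=[0.5200]  H_jac=[4.3600]  S=[10.2450]  K=[0.2213]  nu=[-4.6024]  x^+=[1.1615]  P^+=[0.0183]
step 2: x^-=[1.1615]  P^-=[0.2083]  H_jac=[2.3230]  S=[1.4839]  K=[0.3260]  nu=[-0.2191]  x^+=[1.0901]  P^+=[0.0505]

K[0,0] = 0.3260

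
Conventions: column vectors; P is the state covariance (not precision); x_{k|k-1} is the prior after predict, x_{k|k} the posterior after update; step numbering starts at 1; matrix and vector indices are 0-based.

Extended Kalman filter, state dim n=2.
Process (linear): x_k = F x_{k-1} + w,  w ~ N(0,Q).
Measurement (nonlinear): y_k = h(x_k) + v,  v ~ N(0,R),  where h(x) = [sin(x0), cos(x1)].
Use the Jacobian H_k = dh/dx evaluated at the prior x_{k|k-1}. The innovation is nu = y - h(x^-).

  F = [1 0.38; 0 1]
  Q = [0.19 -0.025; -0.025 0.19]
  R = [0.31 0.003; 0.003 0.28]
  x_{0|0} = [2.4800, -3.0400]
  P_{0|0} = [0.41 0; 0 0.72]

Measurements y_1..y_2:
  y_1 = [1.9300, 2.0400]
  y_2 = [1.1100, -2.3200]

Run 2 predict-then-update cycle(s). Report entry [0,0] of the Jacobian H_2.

step 1: x^-=[1.3248, -3.0400]  P^-=[0.7040 0.2486; 0.2486 0.9100]  H_jac=[0.2435 0.0000; 0.0000 0.1014]  S=[0.3517 0.0091; 0.0091 0.2894]  K=[0.4855 0.0718; 0.1640 0.3138]  nu=[0.9601, 3.0348]  x^+=[2.0088, -1.9303]  P^+=[0.6189 0.2126; 0.2126 0.8711]
step 2: x^-=[1.2753, -1.9303]  P^-=[1.0963 0.5186; 0.5186 1.0611]  H_jac=[0.2912 0.0000; 0.0000 0.9361]  S=[0.4030 0.1444; 0.1444 1.2097]  K=[0.6775 0.3204; 0.0842 0.8110]  nu=[0.1533, -1.9681]  x^+=[0.7485, -3.5136]  P^+=[0.7244 0.0980; 0.0980 0.2429]

H_jac[0,0] = 0.2912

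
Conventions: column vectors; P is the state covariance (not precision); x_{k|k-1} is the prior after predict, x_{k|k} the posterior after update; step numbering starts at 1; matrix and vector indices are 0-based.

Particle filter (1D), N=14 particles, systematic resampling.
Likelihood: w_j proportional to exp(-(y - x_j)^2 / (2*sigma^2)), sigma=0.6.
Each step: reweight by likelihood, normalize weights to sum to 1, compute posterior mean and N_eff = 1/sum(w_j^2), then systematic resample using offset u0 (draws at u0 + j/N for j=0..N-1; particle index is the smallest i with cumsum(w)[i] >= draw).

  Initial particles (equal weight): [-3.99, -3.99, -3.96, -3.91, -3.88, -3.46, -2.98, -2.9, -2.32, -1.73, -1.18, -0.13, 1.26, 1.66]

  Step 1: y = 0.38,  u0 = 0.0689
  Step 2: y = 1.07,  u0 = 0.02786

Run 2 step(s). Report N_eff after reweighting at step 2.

N_eff = 8.2775

step 1: w=[0.0000, 0.0000, 0.0000, 0.0000, 0.0000, 0.0000, 0.0000, 0.0000, 0.0000, 0.0018, 0.0289, 0.5921, 0.2899, 0.0873]  mean=0.3959  Neff=2.2569  idx=[11, 11, 11, 11, 11, 11, 11, 11, 12, 12, 12, 12, 13, 13]
step 2: w=[0.0221, 0.0221, 0.0221, 0.0221, 0.0221, 0.0221, 0.0221, 0.0221, 0.1554, 0.1554, 0.1554, 0.1554, 0.1008, 0.1008]  mean=1.0947  Neff=8.2775  idx=[1, 4, 7, 8, 8, 9, 9, 10, 10, 11, 11, 12, 12, 13]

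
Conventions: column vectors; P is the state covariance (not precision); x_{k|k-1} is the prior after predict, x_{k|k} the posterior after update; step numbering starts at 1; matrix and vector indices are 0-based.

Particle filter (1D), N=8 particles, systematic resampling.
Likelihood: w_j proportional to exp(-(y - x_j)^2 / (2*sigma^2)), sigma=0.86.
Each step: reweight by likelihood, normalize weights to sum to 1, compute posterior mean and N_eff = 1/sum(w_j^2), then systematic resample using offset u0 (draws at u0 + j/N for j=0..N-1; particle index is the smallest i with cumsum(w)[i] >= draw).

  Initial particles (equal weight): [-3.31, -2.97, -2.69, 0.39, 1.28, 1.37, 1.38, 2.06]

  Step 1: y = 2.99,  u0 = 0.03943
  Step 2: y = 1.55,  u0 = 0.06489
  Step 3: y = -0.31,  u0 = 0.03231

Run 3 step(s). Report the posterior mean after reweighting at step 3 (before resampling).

step 1: w=[0.0000, 0.0000, 0.0000, 0.0099, 0.1320, 0.1617, 0.1652, 0.5312]  mean=1.7166  Neff=2.8319  idx=[4, 5, 5, 6, 7, 7, 7, 7]
step 2: w=[0.1314, 0.1350, 0.1350, 0.1354, 0.1158, 0.1158, 0.1158, 0.1158]  mean=1.6791  Neff=7.9561  idx=[0, 1, 2, 3, 4, 5, 6, 7]
step 3: w=[0.2541, 0.2082, 0.2082, 0.2035, 0.0315, 0.0315, 0.0315, 0.0315]  mean=1.4361  Neff=5.0848  idx=[0, 0, 1, 1, 2, 2, 3, 5]

post_mean = 1.4361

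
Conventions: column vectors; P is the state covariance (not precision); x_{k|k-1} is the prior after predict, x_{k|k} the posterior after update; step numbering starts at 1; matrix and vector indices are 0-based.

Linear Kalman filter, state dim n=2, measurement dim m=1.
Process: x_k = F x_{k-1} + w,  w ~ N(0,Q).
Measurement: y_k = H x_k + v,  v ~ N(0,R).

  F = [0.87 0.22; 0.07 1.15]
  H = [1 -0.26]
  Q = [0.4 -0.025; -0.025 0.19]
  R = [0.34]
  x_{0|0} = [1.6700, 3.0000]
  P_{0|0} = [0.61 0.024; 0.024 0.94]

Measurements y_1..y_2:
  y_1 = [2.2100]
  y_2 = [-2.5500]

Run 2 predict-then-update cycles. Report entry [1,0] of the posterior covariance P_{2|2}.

step 1: x^-=[2.1129, 3.5669]  P^-=[0.9164 0.2744; 0.2744 1.4400]  S=[1.2111]  K=[0.6978; -0.0826]  nu=[1.0245]  x^+=[2.8278, 3.4823]  P^+=[0.3267 0.3442; 0.3442 1.4317]
step 2: x^-=[3.2263, 4.2025]  P^-=[0.8483 0.7068; 0.7068 2.1405]  S=[0.9655]  K=[0.6883; 0.1556]  nu=[-4.6836]  x^+=[0.0025, 3.4738]  P^+=[0.3909 0.6034; 0.6034 2.1171]

P_post[1,0] = 0.6034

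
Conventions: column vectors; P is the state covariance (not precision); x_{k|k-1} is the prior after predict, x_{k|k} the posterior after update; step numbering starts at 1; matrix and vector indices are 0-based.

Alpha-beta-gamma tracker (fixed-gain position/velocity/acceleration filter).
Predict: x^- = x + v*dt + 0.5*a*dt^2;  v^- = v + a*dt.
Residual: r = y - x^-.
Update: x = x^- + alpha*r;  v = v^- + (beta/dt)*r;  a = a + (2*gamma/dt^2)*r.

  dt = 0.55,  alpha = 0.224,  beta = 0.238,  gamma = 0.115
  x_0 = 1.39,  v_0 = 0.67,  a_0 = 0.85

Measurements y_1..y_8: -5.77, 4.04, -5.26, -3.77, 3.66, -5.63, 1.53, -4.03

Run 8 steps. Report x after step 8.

step 1: x_pred=1.8871  r=-7.6571  x^+=0.1719  v^+=-2.1759  a^+=-4.9719
step 2: x_pred=-1.7769  r=5.8169  x^+=-0.4739  v^+=-2.3933  a^+=-0.5492
step 3: x_pred=-1.8733  r=-3.3867  x^+=-2.6319  v^+=-4.1609  a^+=-3.1242
step 4: x_pred=-5.3929  r=1.6229  x^+=-5.0294  v^+=-5.1769  a^+=-1.8902
step 5: x_pred=-8.1626  r=11.8226  x^+=-5.5143  v^+=-1.1006  a^+=7.0989
step 6: x_pred=-5.0459  r=-0.5841  x^+=-5.1768  v^+=2.5511  a^+=6.6548
step 7: x_pred=-2.7671  r=4.2971  x^+=-1.8046  v^+=8.0707  a^+=9.9220
step 8: x_pred=4.1350  r=-8.1650  x^+=2.3061  v^+=9.9946  a^+=3.7139

x_post = 2.3061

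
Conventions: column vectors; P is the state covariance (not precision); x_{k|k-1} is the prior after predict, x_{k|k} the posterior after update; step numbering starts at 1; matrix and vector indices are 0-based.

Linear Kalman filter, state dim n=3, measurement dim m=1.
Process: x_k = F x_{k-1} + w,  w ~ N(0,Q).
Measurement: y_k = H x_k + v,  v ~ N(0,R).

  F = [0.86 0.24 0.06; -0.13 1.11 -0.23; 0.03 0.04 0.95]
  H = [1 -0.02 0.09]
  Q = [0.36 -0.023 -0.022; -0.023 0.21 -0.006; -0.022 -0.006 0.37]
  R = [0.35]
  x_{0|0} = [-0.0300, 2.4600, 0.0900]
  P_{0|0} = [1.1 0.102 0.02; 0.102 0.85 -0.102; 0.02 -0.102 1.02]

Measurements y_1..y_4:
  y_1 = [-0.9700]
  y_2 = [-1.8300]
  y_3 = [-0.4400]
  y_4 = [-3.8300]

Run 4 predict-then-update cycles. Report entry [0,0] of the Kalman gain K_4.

K[0,0] = 0.6950

step 1: x^-=[0.5700, 2.7138, 0.1830]  P^-=[1.2674 0.1553 0.0698; 0.1553 1.3537 -0.3018; 0.0698 -0.3018 1.2865]  S=[1.6358]  K=[0.7767; 0.0618; 0.1171]  nu=[-1.5022]  x^+=[-0.5968, 2.6210, 0.0070]  P^+=[0.2805 0.0768 -0.0790; 0.0768 1.3474 -0.3136; -0.0790 -0.3136 1.2641]
step 2: x^-=[0.1162, 2.9853, 0.0936]  P^-=[0.6641 0.3707 -0.0636; 0.3707 2.0750 -0.5388; -0.0636 -0.5388 1.4851]  S=[1.0027]  K=[0.6493; 0.2800; 0.0807]  nu=[-1.8949]  x^+=[-1.1141, 2.4547, -0.0592]  P^+=[0.2415 0.1885 -0.1161; 0.1885 1.9964 -0.5615; -0.1161 -0.5615 1.4786]
step 3: x^-=[-0.3726, 2.8832, 0.0085]  P^-=[0.7085 0.6529 -0.1289; 0.6529 2.9774 -0.8079; -0.1289 -0.8079 1.6590]  S=[1.0268]  K=[0.6661; 0.5071; 0.0356]  nu=[-0.0105]  x^+=[-0.3796, 2.8778, 0.0081]  P^+=[0.2530 0.3061 -0.1533; 0.3061 2.7134 -0.8264; -0.1533 -0.8264 1.6577]
step 4: x^-=[0.3647, 3.2419, 0.1114]  P^-=[0.7962 0.9535 -0.1981; 0.9535 3.9696 -1.0840; -0.1981 -1.0840 1.7998]  S=[1.0924]  K=[0.6950; 0.7108; -0.0132]  nu=[-4.1399]  x^+=[-2.5126, 0.2992, 0.1661]  P^+=[0.2685 0.4138 -0.1881; 0.4138 3.4177 -1.0737; -0.1881 -1.0737 1.7996]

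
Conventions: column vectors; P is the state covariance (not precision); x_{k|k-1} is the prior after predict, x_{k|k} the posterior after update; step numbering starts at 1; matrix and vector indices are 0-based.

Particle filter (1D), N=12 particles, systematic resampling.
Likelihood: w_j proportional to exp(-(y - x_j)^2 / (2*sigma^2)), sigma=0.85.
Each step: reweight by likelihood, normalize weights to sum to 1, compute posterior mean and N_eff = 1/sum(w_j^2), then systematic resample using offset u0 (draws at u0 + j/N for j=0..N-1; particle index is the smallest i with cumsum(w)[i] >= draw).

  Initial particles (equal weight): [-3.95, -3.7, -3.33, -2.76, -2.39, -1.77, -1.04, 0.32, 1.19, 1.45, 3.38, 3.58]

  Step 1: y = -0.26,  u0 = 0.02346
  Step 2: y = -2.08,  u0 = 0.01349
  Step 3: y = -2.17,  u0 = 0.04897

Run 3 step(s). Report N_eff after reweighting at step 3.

step 1: w=[0.0000, 0.0001, 0.0007, 0.0064, 0.0208, 0.0993, 0.3157, 0.3811, 0.1123, 0.0636, 0.0001, 0.0000]  mean=-0.2264  Neff=3.6785  idx=[4, 5, 6, 6, 6, 6, 7, 7, 7, 7, 8, 9]
step 2: w=[0.2437, 0.2437, 0.1232, 0.1232, 0.1232, 0.1232, 0.0048, 0.0048, 0.0048, 0.0048, 0.0002, 0.0000]  mean=-1.5202  Neff=5.5658  idx=[0, 0, 0, 1, 1, 1, 2, 2, 3, 4, 4, 5]
step 3: w=[0.1199, 0.1199, 0.1199, 0.1110, 0.1110, 0.1110, 0.0512, 0.0512, 0.0512, 0.0512, 0.0512, 0.0512]  mean=-1.7686  Neff=10.4365  idx=[0, 1, 1, 2, 3, 3, 4, 5, 6, 8, 9, 11]

N_eff = 10.4365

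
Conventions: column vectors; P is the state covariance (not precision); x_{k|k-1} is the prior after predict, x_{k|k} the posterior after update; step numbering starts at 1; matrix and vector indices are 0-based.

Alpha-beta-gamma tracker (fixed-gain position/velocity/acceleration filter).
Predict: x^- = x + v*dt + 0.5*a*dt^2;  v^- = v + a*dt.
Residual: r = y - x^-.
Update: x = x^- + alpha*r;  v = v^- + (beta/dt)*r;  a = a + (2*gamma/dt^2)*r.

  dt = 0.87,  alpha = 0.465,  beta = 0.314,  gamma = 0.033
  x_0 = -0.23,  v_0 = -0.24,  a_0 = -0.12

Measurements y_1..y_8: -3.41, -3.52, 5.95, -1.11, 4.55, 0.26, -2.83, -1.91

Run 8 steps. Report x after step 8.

step 1: x_pred=-0.4842  r=-2.9258  x^+=-1.8447  v^+=-1.4004  a^+=-0.3751
step 2: x_pred=-3.2050  r=-0.3150  x^+=-3.3515  v^+=-1.8404  a^+=-0.4026
step 3: x_pred=-5.1050  r=11.0550  x^+=0.0356  v^+=1.7993  a^+=0.5614
step 4: x_pred=1.8134  r=-2.9234  x^+=0.4540  v^+=1.2326  a^+=0.3065
step 5: x_pred=1.6423  r=2.9077  x^+=2.9944  v^+=2.5486  a^+=0.5600
step 6: x_pred=5.4236  r=-5.1636  x^+=3.0226  v^+=1.1722  a^+=0.1097
step 7: x_pred=4.0839  r=-6.9139  x^+=0.8689  v^+=-1.2277  a^+=-0.4931
step 8: x_pred=-0.3858  r=-1.5242  x^+=-1.0946  v^+=-2.2068  a^+=-0.6260

x_post = -1.0946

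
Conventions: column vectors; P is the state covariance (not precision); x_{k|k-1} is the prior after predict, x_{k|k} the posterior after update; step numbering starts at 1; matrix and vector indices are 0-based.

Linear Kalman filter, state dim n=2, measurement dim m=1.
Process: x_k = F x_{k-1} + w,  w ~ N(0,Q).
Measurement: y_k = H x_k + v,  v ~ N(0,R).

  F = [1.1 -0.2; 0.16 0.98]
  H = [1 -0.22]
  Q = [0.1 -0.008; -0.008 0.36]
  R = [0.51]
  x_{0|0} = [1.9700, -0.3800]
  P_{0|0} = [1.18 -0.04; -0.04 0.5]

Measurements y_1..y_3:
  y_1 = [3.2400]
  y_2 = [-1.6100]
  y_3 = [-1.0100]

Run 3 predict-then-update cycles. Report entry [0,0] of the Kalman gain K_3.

step 1: x^-=[2.2430, -0.0572]  P^-=[1.5654 0.0598; 0.0598 0.8579]  S=[2.0906]  K=[0.7425; -0.0617]  nu=[0.9844]  x^+=[2.9739, -0.1179]  P^+=[0.4129 0.1555; 0.1555 0.8499]
step 2: x^-=[3.2949, 0.3603]  P^-=[0.5652 0.0608; 0.0608 1.2356]  S=[1.1082]  K=[0.4979; -0.1904]  nu=[-4.8256]  x^+=[0.8922, 1.2793]  P^+=[0.2904 0.1659; 0.1659 1.1954]
step 3: x^-=[0.7256, 1.3965]  P^-=[0.4262 -0.0177; -0.0177 1.5675]  S=[1.0199]  K=[0.4217; -0.3555]  nu=[-1.4283]  x^+=[0.1232, 1.9042]  P^+=[0.2448 0.1352; 0.1352 1.4386]

K[0,0] = 0.4217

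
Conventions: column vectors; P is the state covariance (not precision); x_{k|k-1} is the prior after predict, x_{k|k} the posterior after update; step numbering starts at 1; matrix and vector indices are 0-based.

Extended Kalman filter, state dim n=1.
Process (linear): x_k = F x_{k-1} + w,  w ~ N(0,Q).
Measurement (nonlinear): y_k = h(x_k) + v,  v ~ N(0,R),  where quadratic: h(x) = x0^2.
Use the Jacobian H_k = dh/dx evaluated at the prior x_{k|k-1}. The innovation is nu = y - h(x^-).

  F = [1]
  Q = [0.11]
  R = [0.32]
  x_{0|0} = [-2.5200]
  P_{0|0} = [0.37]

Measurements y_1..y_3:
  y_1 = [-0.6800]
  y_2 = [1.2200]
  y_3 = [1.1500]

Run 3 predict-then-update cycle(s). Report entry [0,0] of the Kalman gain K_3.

step 1: x^-=[-2.5200]  P^-=[0.4800]  H_jac=[-5.0400]  S=[12.5128]  K=[-0.1933]  nu=[-7.0304]  x^+=[-1.1608]  P^+=[0.0123]
step 2: x^-=[-1.1608]  P^-=[0.1223]  H_jac=[-2.3215]  S=[0.9790]  K=[-0.2900]  nu=[-0.1273]  x^+=[-1.1238]  P^+=[0.0400]
step 3: x^-=[-1.1238]  P^-=[0.1500]  H_jac=[-2.2477]  S=[1.0776]  K=[-0.3128]  nu=[-0.1130]  x^+=[-1.0885]  P^+=[0.0445]

K[0,0] = -0.3128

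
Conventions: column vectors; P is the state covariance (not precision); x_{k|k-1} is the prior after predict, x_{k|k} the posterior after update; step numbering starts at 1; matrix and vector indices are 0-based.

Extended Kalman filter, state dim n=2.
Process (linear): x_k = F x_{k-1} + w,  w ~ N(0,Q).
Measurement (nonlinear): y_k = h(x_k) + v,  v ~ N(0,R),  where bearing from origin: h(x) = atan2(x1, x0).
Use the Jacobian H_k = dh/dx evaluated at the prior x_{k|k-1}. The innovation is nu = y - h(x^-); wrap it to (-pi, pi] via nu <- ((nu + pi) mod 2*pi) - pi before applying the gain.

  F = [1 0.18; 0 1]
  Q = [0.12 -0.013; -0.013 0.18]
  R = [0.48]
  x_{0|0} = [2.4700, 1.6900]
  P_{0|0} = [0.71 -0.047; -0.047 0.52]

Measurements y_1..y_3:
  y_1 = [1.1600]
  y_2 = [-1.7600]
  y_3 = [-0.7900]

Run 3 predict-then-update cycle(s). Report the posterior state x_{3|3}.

x_post = [3.6571, 0.7216]

step 1: x^-=[2.7742, 1.6900]  P^-=[0.8299 0.0336; 0.0336 0.7000]  H_jac=[-0.1602 0.2629]  S=[0.5468]  K=[-0.2269; 0.3267]  nu=[0.6129]  x^+=[2.6351, 1.8902]  P^+=[0.8018 0.0741; 0.0741 0.6416]
step 2: x^-=[2.9754, 1.8902]  P^-=[0.9693 0.1766; 0.1766 0.8216]  H_jac=[-0.1521 0.2395]  S=[0.5367]  K=[-0.1959; 0.3165]  nu=[-2.3260]  x^+=[3.4311, 1.1540]  P^+=[0.9486 0.2099; 0.2099 0.7679]
step 3: x^-=[3.6388, 1.1540]  P^-=[1.1691 0.3351; 0.3351 0.9479]  H_jac=[-0.0792 0.2497]  S=[0.5332]  K=[-0.0167; 0.3941]  nu=[-1.0971]  x^+=[3.6571, 0.7216]  P^+=[1.1689 0.3386; 0.3386 0.8650]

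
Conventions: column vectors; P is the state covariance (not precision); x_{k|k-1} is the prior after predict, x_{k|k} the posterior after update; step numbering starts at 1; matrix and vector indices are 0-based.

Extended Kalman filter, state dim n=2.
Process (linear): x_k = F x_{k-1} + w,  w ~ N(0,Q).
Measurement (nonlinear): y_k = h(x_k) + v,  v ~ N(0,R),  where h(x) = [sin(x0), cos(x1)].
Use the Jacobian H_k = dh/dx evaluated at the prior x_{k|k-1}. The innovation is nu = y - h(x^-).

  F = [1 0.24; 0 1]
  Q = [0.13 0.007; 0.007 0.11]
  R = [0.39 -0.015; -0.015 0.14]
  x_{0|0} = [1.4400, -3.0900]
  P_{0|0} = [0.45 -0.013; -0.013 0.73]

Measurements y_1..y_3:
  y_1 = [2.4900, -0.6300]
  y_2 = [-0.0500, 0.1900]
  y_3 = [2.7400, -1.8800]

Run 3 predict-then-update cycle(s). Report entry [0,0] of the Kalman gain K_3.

step 1: x^-=[0.6984, -3.0900]  P^-=[0.6158 0.1692; 0.1692 0.8400]  H_jac=[0.7659 0.0000; 0.0000 0.0516]  S=[0.7512 -0.0083; -0.0083 0.1422]  K=[0.6289 0.0981; 0.1760 0.3149]  nu=[1.8470, 0.3687]  x^+=[1.8962, -2.6489]  P^+=[0.3183 0.0835; 0.0835 0.8036]
step 2: x^-=[1.2605, -2.6489]  P^-=[0.5347 0.2833; 0.2833 0.9136]  H_jac=[0.3054 0.0000; 0.0000 0.4730]  S=[0.4399 0.0259; 0.0259 0.3444]  K=[0.3498 0.3628; 0.1233 1.2454]  nu=[-1.0022, 1.0710]  x^+=[1.2984, -1.4385]  P^+=[0.4289 0.0963; 0.0963 0.3647]
step 3: x^-=[0.9531, -1.4385]  P^-=[0.6262 0.1908; 0.1908 0.4747]  H_jac=[0.5791 0.0000; 0.0000 0.9913]  S=[0.6000 0.0945; 0.0945 0.6064]  K=[0.5692 0.2231; 0.0635 0.7660]  nu=[1.9248, -2.0119]  x^+=[1.5998, -2.8575]  P^+=[0.3775 0.0229; 0.0229 0.1072]

K[0,0] = 0.5692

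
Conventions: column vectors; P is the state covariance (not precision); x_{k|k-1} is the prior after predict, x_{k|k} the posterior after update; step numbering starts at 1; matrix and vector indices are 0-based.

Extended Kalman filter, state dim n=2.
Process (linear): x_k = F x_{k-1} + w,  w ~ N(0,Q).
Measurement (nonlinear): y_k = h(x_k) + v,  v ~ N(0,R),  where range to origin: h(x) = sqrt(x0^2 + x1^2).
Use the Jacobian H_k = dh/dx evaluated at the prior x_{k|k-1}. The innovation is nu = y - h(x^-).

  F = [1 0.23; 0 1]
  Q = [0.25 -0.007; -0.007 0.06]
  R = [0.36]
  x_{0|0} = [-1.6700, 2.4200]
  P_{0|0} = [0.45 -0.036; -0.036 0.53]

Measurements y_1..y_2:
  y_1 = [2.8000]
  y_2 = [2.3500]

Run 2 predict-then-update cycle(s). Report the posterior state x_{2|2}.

step 1: x^-=[-1.1134, 2.4200]  P^-=[0.7115 0.0789; 0.0789 0.5900]  H_jac=[-0.4180 0.9085]  S=[0.9113]  K=[-0.2477; 0.5520]  nu=[0.1362]  x^+=[-1.1471, 2.4952]  P^+=[0.6556 0.2035; 0.2035 0.3123]
step 2: x^-=[-0.5732, 2.4952]  P^-=[1.0157 0.2683; 0.2683 0.3723]  H_jac=[-0.2239 0.9746]  S=[0.6475]  K=[0.0526; 0.4677]  nu=[-0.2102]  x^+=[-0.5843, 2.3969]  P^+=[1.0139 0.2524; 0.2524 0.2307]

x_post = [-0.5843, 2.3969]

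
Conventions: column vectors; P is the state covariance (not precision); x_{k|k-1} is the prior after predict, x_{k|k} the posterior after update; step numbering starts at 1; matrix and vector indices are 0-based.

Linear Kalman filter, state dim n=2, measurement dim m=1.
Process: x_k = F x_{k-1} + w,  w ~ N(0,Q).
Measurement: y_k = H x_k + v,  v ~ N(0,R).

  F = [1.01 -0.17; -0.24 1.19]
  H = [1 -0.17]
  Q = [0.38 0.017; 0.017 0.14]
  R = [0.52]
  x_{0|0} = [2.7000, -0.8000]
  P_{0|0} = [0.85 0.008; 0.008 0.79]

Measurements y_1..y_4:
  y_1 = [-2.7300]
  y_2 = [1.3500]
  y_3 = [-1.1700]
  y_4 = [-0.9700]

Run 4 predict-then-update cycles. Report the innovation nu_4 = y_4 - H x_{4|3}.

step 1: x^-=[2.8630, -1.6000]  P^-=[1.2672 -0.3389; -0.3389 1.3031]  S=[1.9401]  K=[0.6829; -0.2889]  nu=[-5.8650]  x^+=[-1.1420, 0.0943]  P^+=[0.3625 0.0438; 0.0438 1.1412]
step 2: x^-=[-1.1694, 0.3863]  P^-=[0.7678 -0.2473; -0.2473 1.7519]  S=[1.4225]  K=[0.5693; -0.3832]  nu=[2.5851]  x^+=[0.3023, -0.6044]  P^+=[0.3067 0.0630; 0.0630 1.5430]
step 3: x^-=[0.4080, -0.7918]  P^-=[0.7159 -0.2912; -0.2912 2.3067]  S=[1.4015]  K=[0.5461; -0.4876]  nu=[-1.7126]  x^+=[-0.5272, 0.0432]  P^+=[0.2979 0.0820; 0.0820 1.9736]
step 4: x^-=[-0.5398, 0.1779]  P^-=[0.7128 -0.3526; -0.3526 2.9051]  S=[1.4366]  K=[0.5379; -0.5892]  nu=[-0.3999]  x^+=[-0.7549, 0.4135]  P^+=[0.2972 0.1027; 0.1027 2.4064]

innov = [-0.3999]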